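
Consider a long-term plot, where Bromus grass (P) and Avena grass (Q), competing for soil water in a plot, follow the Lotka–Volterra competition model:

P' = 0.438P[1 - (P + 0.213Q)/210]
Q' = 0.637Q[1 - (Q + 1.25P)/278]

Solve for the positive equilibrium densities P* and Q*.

P* ≈ 206, Q* ≈ 21.1

Setting both brackets to zero gives the nullclines P + 0.213Q = 210 and 1.25P + Q = 278.
Substituting Q = 278 - 1.25P into the first: P(1 - 0.213·1.25) = 210 - 0.213·278.
So P* = 151/0.734 = 206, and then Q* = 278 - 1.25·206 = 21.1.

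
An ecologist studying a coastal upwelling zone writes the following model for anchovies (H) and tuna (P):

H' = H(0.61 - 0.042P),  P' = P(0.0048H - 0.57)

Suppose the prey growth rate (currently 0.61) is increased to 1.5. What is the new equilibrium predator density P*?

P* ≈ 35.7

At the interior fixed point, setting dH/dt = 0 with H > 0 fixes P* = (prey growth rate)/(HP coefficient) — independent of the other coefficients.
With the change, P* = 1.5/0.042 = 35.7; it rises from 14.5.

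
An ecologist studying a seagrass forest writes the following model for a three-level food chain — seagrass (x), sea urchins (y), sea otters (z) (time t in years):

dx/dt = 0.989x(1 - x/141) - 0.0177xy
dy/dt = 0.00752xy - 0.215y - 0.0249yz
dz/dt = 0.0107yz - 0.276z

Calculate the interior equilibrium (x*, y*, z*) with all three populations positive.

From dz/dt = 0: 0.0107y* = 0.276, so y* = 25.8.
From dx/dt = 0: 0.989(1 - x*/141) = 0.0177·25.8, giving x* = 141·(1 - 0.462) = 75.9.
From dy/dt = 0: 0.00752·75.9 - 0.215 = 0.0249z*, so z* = 0.356/0.0249 = 14.3.

x* ≈ 75.9, y* ≈ 25.8, z* ≈ 14.3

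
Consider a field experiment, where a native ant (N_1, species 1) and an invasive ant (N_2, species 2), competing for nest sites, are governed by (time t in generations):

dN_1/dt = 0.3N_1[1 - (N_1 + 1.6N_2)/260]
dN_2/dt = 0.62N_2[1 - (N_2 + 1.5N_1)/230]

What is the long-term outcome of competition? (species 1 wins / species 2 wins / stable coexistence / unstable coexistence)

Compare the nullcline intercepts: K1/α12 = 260/1.6 = 162 < K2 = 230; K2/α21 = 230/1.5 = 153 < K1 = 260.
Since both are reversed, neither can invade when rare; the interior point is a saddle.

unstable coexistence (outcome depends on initial conditions)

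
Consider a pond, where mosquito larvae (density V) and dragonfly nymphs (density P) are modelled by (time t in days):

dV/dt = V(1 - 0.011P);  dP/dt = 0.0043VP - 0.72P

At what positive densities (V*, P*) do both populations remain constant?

Set dP/dt = 0 with P > 0: 0.0043V - 0.72 = 0, so V* = 0.72/0.0043 = 167.
Set dV/dt = 0 with V > 0: 1 - 0.011P = 0, so P* = 1/0.011 = 90.9.

V* ≈ 167, P* ≈ 90.9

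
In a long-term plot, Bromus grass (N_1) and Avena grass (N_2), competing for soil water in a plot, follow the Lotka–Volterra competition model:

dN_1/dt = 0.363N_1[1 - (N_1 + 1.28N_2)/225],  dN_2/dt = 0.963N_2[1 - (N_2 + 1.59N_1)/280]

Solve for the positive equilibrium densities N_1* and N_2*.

N_1* ≈ 129, N_2* ≈ 75.1

Setting both brackets to zero gives the nullclines N_1 + 1.28N_2 = 225 and 1.59N_1 + N_2 = 280.
Substituting N_2 = 280 - 1.59N_1 into the first: N_1(1 - 1.28·1.59) = 225 - 1.28·280.
So N_1* = -133/-1.04 = 129, and then N_2* = 280 - 1.59·129 = 75.1.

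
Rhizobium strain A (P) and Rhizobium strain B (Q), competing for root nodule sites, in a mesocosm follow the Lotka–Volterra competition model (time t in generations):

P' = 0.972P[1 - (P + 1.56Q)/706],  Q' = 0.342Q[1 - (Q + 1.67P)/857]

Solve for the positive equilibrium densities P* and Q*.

P* ≈ 393, Q* ≈ 201

Setting both brackets to zero gives the nullclines P + 1.56Q = 706 and 1.67P + Q = 857.
Substituting Q = 857 - 1.67P into the first: P(1 - 1.56·1.67) = 706 - 1.56·857.
So P* = -631/-1.61 = 393, and then Q* = 857 - 1.67·393 = 201.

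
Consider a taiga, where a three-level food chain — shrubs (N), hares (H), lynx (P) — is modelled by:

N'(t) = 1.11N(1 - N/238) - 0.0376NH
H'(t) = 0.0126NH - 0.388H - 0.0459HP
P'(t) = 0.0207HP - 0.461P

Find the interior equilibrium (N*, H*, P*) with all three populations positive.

N* ≈ 58.5, H* ≈ 22.3, P* ≈ 7.59

From dP/dt = 0: 0.0207H* = 0.461, so H* = 22.3.
From dN/dt = 0: 1.11(1 - N*/238) = 0.0376·22.3, giving N* = 238·(1 - 0.754) = 58.5.
From dH/dt = 0: 0.0126·58.5 - 0.388 = 0.0459P*, so P* = 0.349/0.0459 = 7.59.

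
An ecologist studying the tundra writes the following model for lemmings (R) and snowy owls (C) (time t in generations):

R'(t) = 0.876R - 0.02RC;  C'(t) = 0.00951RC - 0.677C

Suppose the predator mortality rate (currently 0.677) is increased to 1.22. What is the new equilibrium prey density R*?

R* ≈ 128

At the interior fixed point, setting dC/dt = 0 with C > 0 fixes R* = (predator death rate)/(RC coefficient) — independent of the other coefficients.
With the change, R* = 1.22/0.00951 = 128; it rises from 71.2.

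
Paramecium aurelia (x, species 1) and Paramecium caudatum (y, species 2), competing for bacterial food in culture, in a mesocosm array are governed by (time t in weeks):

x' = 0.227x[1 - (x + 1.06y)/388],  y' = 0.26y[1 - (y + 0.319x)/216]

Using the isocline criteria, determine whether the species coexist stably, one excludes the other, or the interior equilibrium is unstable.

Compare the nullcline intercepts: K1/α12 = 388/1.06 = 366 > K2 = 216; K2/α21 = 216/0.319 = 677 > K1 = 388.
Since both inequalities hold, each species can invade when rare, so the interior equilibrium is stable.

stable coexistence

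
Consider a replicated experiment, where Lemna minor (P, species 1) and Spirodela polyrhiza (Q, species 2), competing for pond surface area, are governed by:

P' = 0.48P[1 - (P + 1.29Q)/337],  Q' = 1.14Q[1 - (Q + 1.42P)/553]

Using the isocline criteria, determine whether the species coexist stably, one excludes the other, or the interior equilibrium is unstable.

species 2 excludes species 1

Compare the nullcline intercepts: K1/α12 = 337/1.29 = 261 < K2 = 553; K2/α21 = 553/1.42 = 389 > K1 = 337.
Since the inequalities point opposite ways, species 2 can invade but species 1 cannot.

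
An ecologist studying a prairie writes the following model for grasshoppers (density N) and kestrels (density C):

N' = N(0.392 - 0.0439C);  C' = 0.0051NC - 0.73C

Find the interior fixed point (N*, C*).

N* ≈ 143, C* ≈ 8.93

Set dC/dt = 0 with C > 0: 0.0051N - 0.73 = 0, so N* = 0.73/0.0051 = 143.
Set dN/dt = 0 with N > 0: 0.392 - 0.0439C = 0, so C* = 0.392/0.0439 = 8.93.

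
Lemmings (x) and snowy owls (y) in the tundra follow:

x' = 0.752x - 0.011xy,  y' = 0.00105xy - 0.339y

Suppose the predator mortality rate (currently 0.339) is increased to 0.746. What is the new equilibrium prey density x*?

At the interior fixed point, setting dy/dt = 0 with y > 0 fixes x* = (predator death rate)/(xy coefficient) — independent of the other coefficients.
With the change, x* = 0.746/0.00105 = 710; it rises from 323.

x* ≈ 710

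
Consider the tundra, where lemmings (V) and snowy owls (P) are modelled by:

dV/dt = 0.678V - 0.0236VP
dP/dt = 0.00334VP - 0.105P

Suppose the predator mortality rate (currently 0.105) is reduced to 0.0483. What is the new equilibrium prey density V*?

At the interior fixed point, setting dP/dt = 0 with P > 0 fixes V* = (predator death rate)/(VP coefficient) — independent of the other coefficients.
With the change, V* = 0.0483/0.00334 = 14.5; it falls from 31.4.

V* ≈ 14.5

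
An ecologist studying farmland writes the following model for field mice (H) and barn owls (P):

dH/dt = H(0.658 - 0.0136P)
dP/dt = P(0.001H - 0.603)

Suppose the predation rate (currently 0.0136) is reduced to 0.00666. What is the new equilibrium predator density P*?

P* ≈ 98.8

At the interior fixed point, setting dH/dt = 0 with H > 0 fixes P* = (prey growth rate)/(HP coefficient) — independent of the other coefficients.
With the change, P* = 0.658/0.00666 = 98.8; it rises from 48.4.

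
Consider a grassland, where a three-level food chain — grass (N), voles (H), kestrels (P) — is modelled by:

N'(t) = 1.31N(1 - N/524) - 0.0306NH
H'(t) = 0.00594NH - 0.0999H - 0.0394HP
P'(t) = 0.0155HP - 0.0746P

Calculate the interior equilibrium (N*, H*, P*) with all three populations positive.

N* ≈ 465, H* ≈ 4.81, P* ≈ 67.6

From dP/dt = 0: 0.0155H* = 0.0746, so H* = 4.81.
From dN/dt = 0: 1.31(1 - N*/524) = 0.0306·4.81, giving N* = 524·(1 - 0.112) = 465.
From dH/dt = 0: 0.00594·465 - 0.0999 = 0.0394P*, so P* = 2.66/0.0394 = 67.6.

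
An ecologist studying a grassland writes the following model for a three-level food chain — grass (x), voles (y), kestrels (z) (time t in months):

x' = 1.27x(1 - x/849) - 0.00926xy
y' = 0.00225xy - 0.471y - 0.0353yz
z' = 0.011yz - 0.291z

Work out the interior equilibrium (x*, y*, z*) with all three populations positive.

From dz/dt = 0: 0.011y* = 0.291, so y* = 26.5.
From dx/dt = 0: 1.27(1 - x*/849) = 0.00926·26.5, giving x* = 849·(1 - 0.193) = 685.
From dy/dt = 0: 0.00225·685 - 0.471 = 0.0353z*, so z* = 1.07/0.0353 = 30.3.

x* ≈ 685, y* ≈ 26.5, z* ≈ 30.3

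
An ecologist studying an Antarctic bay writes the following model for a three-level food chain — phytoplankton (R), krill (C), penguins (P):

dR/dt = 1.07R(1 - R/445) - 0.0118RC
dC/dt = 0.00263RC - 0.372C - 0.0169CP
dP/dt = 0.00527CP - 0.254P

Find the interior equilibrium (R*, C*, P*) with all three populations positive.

R* ≈ 208, C* ≈ 48.2, P* ≈ 10.4

From dP/dt = 0: 0.00527C* = 0.254, so C* = 48.2.
From dR/dt = 0: 1.07(1 - R*/445) = 0.0118·48.2, giving R* = 445·(1 - 0.532) = 208.
From dC/dt = 0: 0.00263·208 - 0.372 = 0.0169P*, so P* = 0.176/0.0169 = 10.4.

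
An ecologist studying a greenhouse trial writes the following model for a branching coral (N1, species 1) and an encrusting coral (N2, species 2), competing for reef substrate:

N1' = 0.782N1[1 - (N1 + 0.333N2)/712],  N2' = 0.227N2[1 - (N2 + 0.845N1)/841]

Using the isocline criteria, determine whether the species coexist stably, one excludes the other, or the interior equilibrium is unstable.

stable coexistence

Compare the nullcline intercepts: K1/α12 = 712/0.333 = 2140 > K2 = 841; K2/α21 = 841/0.845 = 995 > K1 = 712.
Since both inequalities hold, each species can invade when rare, so the interior equilibrium is stable.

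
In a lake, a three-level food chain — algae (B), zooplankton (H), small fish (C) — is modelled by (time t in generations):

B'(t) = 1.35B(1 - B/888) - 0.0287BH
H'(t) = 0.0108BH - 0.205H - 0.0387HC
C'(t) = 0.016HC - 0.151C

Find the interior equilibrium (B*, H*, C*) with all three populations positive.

From dC/dt = 0: 0.016H* = 0.151, so H* = 9.44.
From dB/dt = 0: 1.35(1 - B*/888) = 0.0287·9.44, giving B* = 888·(1 - 0.201) = 710.
From dH/dt = 0: 0.0108·710 - 0.205 = 0.0387C*, so C* = 7.46/0.0387 = 193.

B* ≈ 710, H* ≈ 9.44, C* ≈ 193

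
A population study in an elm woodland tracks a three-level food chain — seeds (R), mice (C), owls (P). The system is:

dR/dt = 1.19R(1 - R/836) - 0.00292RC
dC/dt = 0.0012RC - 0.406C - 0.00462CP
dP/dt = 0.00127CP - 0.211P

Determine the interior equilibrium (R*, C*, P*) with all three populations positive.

From dP/dt = 0: 0.00127C* = 0.211, so C* = 166.
From dR/dt = 0: 1.19(1 - R*/836) = 0.00292·166, giving R* = 836·(1 - 0.408) = 495.
From dC/dt = 0: 0.0012·495 - 0.406 = 0.00462P*, so P* = 0.188/0.00462 = 40.7.

R* ≈ 495, C* ≈ 166, P* ≈ 40.7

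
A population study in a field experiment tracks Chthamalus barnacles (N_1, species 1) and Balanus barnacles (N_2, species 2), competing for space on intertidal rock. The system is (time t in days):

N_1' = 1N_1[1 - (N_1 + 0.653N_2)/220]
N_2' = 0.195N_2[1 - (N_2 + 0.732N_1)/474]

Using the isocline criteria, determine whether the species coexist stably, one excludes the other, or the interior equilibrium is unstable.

Compare the nullcline intercepts: K1/α12 = 220/0.653 = 337 < K2 = 474; K2/α21 = 474/0.732 = 648 > K1 = 220.
Since the inequalities point opposite ways, species 2 can invade but species 1 cannot.

species 2 excludes species 1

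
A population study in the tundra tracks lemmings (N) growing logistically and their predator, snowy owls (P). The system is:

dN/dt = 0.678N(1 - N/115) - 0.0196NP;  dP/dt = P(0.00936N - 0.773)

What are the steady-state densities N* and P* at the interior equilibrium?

N* ≈ 82.6, P* ≈ 9.75

From dP/dt = 0 with P > 0: 0.00936N* = 0.773, so N* = 82.6.
Substitute into dN/dt = 0: 0.678(1 - 82.6/115) = 0.0196P*.
The bracket is 0.282, giving P* = 0.191/0.0196 = 9.75.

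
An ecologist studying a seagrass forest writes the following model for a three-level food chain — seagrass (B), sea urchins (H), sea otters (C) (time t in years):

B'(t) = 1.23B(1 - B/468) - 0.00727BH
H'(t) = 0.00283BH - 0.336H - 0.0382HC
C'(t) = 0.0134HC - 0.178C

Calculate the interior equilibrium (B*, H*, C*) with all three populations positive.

From dC/dt = 0: 0.0134H* = 0.178, so H* = 13.3.
From dB/dt = 0: 1.23(1 - B*/468) = 0.00727·13.3, giving B* = 468·(1 - 0.0785) = 431.
From dH/dt = 0: 0.00283·431 - 0.336 = 0.0382C*, so C* = 0.884/0.0382 = 23.2.

B* ≈ 431, H* ≈ 13.3, C* ≈ 23.2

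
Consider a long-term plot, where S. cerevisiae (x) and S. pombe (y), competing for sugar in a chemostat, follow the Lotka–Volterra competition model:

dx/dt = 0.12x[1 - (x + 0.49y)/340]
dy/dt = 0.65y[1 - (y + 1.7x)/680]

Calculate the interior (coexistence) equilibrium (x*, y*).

Setting both brackets to zero gives the nullclines x + 0.49y = 340 and 1.7x + y = 680.
Substituting y = 680 - 1.7x into the first: x(1 - 0.49·1.7) = 340 - 0.49·680.
So x* = 6.8/0.167 = 40.7, and then y* = 680 - 1.7·40.7 = 611.

x* ≈ 40.7, y* ≈ 611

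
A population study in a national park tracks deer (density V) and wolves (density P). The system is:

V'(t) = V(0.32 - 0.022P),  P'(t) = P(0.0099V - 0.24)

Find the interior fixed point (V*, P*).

V* ≈ 24.2, P* ≈ 14.5

Set dP/dt = 0 with P > 0: 0.0099V - 0.24 = 0, so V* = 0.24/0.0099 = 24.2.
Set dV/dt = 0 with V > 0: 0.32 - 0.022P = 0, so P* = 0.32/0.022 = 14.5.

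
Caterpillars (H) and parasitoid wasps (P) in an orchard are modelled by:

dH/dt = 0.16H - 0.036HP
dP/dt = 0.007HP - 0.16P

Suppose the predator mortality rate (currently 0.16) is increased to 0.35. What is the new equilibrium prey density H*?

H* ≈ 50

At the interior fixed point, setting dP/dt = 0 with P > 0 fixes H* = (predator death rate)/(HP coefficient) — independent of the other coefficients.
With the change, H* = 0.35/0.007 = 50; it rises from 22.9.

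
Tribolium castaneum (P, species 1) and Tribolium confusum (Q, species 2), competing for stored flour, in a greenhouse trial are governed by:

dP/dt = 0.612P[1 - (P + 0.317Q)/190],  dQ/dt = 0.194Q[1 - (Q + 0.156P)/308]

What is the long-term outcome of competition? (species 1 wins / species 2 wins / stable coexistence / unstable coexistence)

Compare the nullcline intercepts: K1/α12 = 190/0.317 = 599 > K2 = 308; K2/α21 = 308/0.156 = 1970 > K1 = 190.
Since both inequalities hold, each species can invade when rare, so the interior equilibrium is stable.

stable coexistence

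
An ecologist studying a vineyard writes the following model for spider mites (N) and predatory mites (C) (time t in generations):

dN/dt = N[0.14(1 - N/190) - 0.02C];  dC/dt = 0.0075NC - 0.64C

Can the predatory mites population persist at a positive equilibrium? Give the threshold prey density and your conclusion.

Threshold N = 85.3; K > 85.3, so yes, the predator persists.

The predator equation gives dC/dt > 0 only when N > 0.64/0.0075 = 85.3.
Without the predator, N → K = 190. Since 190 > 85.3, the predator can invade and persist.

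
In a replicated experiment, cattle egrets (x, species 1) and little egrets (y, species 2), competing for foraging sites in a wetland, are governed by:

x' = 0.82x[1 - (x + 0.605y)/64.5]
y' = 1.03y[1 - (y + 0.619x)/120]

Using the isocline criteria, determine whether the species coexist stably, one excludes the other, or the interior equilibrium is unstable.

Compare the nullcline intercepts: K1/α12 = 64.5/0.605 = 107 < K2 = 120; K2/α21 = 120/0.619 = 194 > K1 = 64.5.
Since the inequalities point opposite ways, species 2 can invade but species 1 cannot.

species 2 excludes species 1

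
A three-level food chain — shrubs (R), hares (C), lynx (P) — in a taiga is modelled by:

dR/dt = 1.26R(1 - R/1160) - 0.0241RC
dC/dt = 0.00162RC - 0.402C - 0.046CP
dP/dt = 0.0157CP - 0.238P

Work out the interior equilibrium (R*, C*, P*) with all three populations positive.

R* ≈ 824, C* ≈ 15.2, P* ≈ 20.3

From dP/dt = 0: 0.0157C* = 0.238, so C* = 15.2.
From dR/dt = 0: 1.26(1 - R*/1160) = 0.0241·15.2, giving R* = 1160·(1 - 0.29) = 824.
From dC/dt = 0: 0.00162·824 - 0.402 = 0.046P*, so P* = 0.932/0.046 = 20.3.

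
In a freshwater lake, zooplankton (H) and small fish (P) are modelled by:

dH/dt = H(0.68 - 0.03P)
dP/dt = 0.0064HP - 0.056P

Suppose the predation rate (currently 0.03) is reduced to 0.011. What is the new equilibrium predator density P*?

P* ≈ 61.8

At the interior fixed point, setting dH/dt = 0 with H > 0 fixes P* = (prey growth rate)/(HP coefficient) — independent of the other coefficients.
With the change, P* = 0.68/0.011 = 61.8; it rises from 22.7.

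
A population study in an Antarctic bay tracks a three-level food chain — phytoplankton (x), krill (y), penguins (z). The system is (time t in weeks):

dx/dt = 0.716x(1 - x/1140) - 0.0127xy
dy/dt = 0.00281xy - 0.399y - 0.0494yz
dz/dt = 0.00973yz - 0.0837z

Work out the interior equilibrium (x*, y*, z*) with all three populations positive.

x* ≈ 966, y* ≈ 8.6, z* ≈ 46.9

From dz/dt = 0: 0.00973y* = 0.0837, so y* = 8.6.
From dx/dt = 0: 0.716(1 - x*/1140) = 0.0127·8.6, giving x* = 1140·(1 - 0.153) = 966.
From dy/dt = 0: 0.00281·966 - 0.399 = 0.0494z*, so z* = 2.32/0.0494 = 46.9.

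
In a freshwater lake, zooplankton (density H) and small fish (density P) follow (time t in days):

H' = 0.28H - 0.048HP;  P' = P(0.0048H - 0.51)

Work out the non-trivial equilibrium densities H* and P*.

Set dP/dt = 0 with P > 0: 0.0048H - 0.51 = 0, so H* = 0.51/0.0048 = 106.
Set dH/dt = 0 with H > 0: 0.28 - 0.048P = 0, so P* = 0.28/0.048 = 5.83.

H* ≈ 106, P* ≈ 5.83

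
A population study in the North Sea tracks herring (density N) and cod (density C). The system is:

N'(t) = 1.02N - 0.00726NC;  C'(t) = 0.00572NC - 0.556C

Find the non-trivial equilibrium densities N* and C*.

N* ≈ 97.2, C* ≈ 140

Set dC/dt = 0 with C > 0: 0.00572N - 0.556 = 0, so N* = 0.556/0.00572 = 97.2.
Set dN/dt = 0 with N > 0: 1.02 - 0.00726C = 0, so C* = 1.02/0.00726 = 140.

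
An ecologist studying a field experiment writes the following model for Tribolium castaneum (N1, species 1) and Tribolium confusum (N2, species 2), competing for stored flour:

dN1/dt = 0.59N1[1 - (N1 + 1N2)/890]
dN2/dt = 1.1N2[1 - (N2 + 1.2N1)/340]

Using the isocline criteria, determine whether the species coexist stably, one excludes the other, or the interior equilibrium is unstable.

species 1 excludes species 2

Compare the nullcline intercepts: K1/α12 = 890/1 = 890 > K2 = 340; K2/α21 = 340/1.2 = 283 < K1 = 890.
Since the inequalities point opposite ways, species 1 can invade but species 2 cannot.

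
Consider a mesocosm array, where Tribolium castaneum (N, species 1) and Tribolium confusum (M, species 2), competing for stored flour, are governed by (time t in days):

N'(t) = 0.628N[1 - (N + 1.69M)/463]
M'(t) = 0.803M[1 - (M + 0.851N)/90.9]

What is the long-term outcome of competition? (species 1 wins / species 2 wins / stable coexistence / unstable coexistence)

species 1 excludes species 2

Compare the nullcline intercepts: K1/α12 = 463/1.69 = 274 > K2 = 90.9; K2/α21 = 90.9/0.851 = 107 < K1 = 463.
Since the inequalities point opposite ways, species 1 can invade but species 2 cannot.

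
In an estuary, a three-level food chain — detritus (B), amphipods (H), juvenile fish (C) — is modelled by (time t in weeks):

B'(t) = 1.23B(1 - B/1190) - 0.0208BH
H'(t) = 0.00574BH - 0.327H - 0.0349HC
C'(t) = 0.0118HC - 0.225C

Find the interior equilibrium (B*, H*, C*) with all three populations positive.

From dC/dt = 0: 0.0118H* = 0.225, so H* = 19.1.
From dB/dt = 0: 1.23(1 - B*/1190) = 0.0208·19.1, giving B* = 1190·(1 - 0.322) = 806.
From dH/dt = 0: 0.00574·806 - 0.327 = 0.0349C*, so C* = 4.3/0.0349 = 123.

B* ≈ 806, H* ≈ 19.1, C* ≈ 123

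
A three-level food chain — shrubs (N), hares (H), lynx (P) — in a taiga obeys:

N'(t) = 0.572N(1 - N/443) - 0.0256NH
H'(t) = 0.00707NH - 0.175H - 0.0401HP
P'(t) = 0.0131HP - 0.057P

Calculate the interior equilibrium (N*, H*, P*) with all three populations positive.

N* ≈ 357, H* ≈ 4.35, P* ≈ 58.5

From dP/dt = 0: 0.0131H* = 0.057, so H* = 4.35.
From dN/dt = 0: 0.572(1 - N*/443) = 0.0256·4.35, giving N* = 443·(1 - 0.195) = 357.
From dH/dt = 0: 0.00707·357 - 0.175 = 0.0401P*, so P* = 2.35/0.0401 = 58.5.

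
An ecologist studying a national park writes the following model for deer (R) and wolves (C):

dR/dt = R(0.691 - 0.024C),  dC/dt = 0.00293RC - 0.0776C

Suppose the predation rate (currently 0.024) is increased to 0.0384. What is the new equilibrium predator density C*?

C* ≈ 18

At the interior fixed point, setting dR/dt = 0 with R > 0 fixes C* = (prey growth rate)/(RC coefficient) — independent of the other coefficients.
With the change, C* = 0.691/0.0384 = 18; it falls from 28.8.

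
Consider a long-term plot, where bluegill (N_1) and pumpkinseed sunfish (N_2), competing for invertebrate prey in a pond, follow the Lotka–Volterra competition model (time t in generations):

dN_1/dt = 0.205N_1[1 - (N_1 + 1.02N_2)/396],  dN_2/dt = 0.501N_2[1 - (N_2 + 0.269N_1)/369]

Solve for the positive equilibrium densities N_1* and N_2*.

N_1* ≈ 27, N_2* ≈ 362

Setting both brackets to zero gives the nullclines N_1 + 1.02N_2 = 396 and 0.269N_1 + N_2 = 369.
Substituting N_2 = 369 - 0.269N_1 into the first: N_1(1 - 1.02·0.269) = 396 - 1.02·369.
So N_1* = 19.6/0.726 = 27, and then N_2* = 369 - 0.269·27 = 362.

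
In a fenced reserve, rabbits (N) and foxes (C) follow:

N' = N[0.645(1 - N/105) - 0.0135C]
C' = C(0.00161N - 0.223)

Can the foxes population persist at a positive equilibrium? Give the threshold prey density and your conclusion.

Threshold N = 139; K < 139, so no, the predator goes extinct.

The predator equation gives dC/dt > 0 only when N > 0.223/0.00161 = 139.
Without the predator, N → K = 105. Since 105 < 139, the predator cannot invade.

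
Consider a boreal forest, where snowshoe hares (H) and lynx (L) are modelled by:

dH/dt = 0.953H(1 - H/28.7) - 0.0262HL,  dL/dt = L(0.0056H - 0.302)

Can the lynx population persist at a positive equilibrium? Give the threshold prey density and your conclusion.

The predator equation gives dL/dt > 0 only when H > 0.302/0.0056 = 53.9.
Without the predator, H → K = 28.7. Since 28.7 < 53.9, the predator cannot invade.

Threshold H = 53.9; K < 53.9, so no, the predator goes extinct.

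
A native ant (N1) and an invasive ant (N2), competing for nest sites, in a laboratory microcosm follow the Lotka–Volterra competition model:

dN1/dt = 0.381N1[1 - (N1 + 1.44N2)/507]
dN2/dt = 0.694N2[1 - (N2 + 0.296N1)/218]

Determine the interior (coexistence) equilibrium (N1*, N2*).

Setting both brackets to zero gives the nullclines N1 + 1.44N2 = 507 and 0.296N1 + N2 = 218.
Substituting N2 = 218 - 0.296N1 into the first: N1(1 - 1.44·0.296) = 507 - 1.44·218.
So N1* = 193/0.574 = 337, and then N2* = 218 - 0.296·337 = 118.

N1* ≈ 337, N2* ≈ 118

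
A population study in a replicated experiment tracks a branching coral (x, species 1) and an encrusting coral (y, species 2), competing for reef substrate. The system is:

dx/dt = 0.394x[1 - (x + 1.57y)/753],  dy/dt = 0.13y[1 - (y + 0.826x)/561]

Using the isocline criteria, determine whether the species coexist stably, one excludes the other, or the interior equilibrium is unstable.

unstable coexistence (outcome depends on initial conditions)

Compare the nullcline intercepts: K1/α12 = 753/1.57 = 480 < K2 = 561; K2/α21 = 561/0.826 = 679 < K1 = 753.
Since both are reversed, neither can invade when rare; the interior point is a saddle.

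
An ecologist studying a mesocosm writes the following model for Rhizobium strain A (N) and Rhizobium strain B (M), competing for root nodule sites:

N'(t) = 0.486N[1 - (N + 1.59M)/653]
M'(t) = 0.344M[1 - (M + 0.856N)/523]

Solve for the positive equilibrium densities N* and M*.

Setting both brackets to zero gives the nullclines N + 1.59M = 653 and 0.856N + M = 523.
Substituting M = 523 - 0.856N into the first: N(1 - 1.59·0.856) = 653 - 1.59·523.
So N* = -179/-0.361 = 495, and then M* = 523 - 0.856·495 = 99.6.

N* ≈ 495, M* ≈ 99.6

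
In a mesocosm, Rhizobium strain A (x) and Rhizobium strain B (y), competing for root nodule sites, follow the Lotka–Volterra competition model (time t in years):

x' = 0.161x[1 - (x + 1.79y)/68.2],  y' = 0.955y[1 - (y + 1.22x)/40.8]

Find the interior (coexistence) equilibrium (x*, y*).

Setting both brackets to zero gives the nullclines x + 1.79y = 68.2 and 1.22x + y = 40.8.
Substituting y = 40.8 - 1.22x into the first: x(1 - 1.79·1.22) = 68.2 - 1.79·40.8.
So x* = -4.83/-1.18 = 4.08, and then y* = 40.8 - 1.22·4.08 = 35.8.

x* ≈ 4.08, y* ≈ 35.8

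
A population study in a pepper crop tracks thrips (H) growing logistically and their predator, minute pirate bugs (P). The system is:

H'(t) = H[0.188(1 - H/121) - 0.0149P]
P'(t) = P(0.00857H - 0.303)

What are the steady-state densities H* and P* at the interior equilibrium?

From dP/dt = 0 with P > 0: 0.00857H* = 0.303, so H* = 35.4.
Substitute into dH/dt = 0: 0.188(1 - 35.4/121) = 0.0149P*.
The bracket is 0.708, giving P* = 0.133/0.0149 = 8.93.

H* ≈ 35.4, P* ≈ 8.93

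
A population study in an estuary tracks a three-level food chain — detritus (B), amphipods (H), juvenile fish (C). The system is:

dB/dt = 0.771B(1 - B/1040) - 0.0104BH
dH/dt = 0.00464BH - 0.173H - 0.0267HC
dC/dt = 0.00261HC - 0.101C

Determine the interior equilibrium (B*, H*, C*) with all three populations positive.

From dC/dt = 0: 0.00261H* = 0.101, so H* = 38.7.
From dB/dt = 0: 0.771(1 - B*/1040) = 0.0104·38.7, giving B* = 1040·(1 - 0.522) = 497.
From dH/dt = 0: 0.00464·497 - 0.173 = 0.0267C*, so C* = 2.13/0.0267 = 79.9.

B* ≈ 497, H* ≈ 38.7, C* ≈ 79.9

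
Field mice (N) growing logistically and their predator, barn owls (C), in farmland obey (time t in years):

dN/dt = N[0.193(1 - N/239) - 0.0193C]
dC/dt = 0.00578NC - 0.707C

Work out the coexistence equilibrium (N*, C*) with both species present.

From dC/dt = 0 with C > 0: 0.00578N* = 0.707, so N* = 122.
Substitute into dN/dt = 0: 0.193(1 - 122/239) = 0.0193C*.
The bracket is 0.488, giving C* = 0.0942/0.0193 = 4.88.

N* ≈ 122, C* ≈ 4.88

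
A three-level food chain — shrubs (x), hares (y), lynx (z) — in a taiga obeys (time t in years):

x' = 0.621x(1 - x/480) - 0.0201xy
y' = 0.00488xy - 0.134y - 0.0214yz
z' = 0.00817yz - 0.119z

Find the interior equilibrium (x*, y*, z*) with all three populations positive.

x* ≈ 254, y* ≈ 14.6, z* ≈ 51.6

From dz/dt = 0: 0.00817y* = 0.119, so y* = 14.6.
From dx/dt = 0: 0.621(1 - x*/480) = 0.0201·14.6, giving x* = 480·(1 - 0.471) = 254.
From dy/dt = 0: 0.00488·254 - 0.134 = 0.0214z*, so z* = 1.1/0.0214 = 51.6.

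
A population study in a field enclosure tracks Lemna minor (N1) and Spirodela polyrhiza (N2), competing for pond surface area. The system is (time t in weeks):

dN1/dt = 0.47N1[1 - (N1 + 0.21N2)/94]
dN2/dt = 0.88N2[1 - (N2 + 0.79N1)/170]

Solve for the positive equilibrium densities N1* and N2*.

Setting both brackets to zero gives the nullclines N1 + 0.21N2 = 94 and 0.79N1 + N2 = 170.
Substituting N2 = 170 - 0.79N1 into the first: N1(1 - 0.21·0.79) = 94 - 0.21·170.
So N1* = 58.3/0.834 = 69.9, and then N2* = 170 - 0.79·69.9 = 115.

N1* ≈ 69.9, N2* ≈ 115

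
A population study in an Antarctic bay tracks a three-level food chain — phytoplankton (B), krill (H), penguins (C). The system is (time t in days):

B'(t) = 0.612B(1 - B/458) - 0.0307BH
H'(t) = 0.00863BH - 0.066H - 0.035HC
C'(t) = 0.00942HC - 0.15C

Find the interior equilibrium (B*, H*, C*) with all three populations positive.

From dC/dt = 0: 0.00942H* = 0.15, so H* = 15.9.
From dB/dt = 0: 0.612(1 - B*/458) = 0.0307·15.9, giving B* = 458·(1 - 0.799) = 92.2.
From dH/dt = 0: 0.00863·92.2 - 0.066 = 0.035C*, so C* = 0.729/0.035 = 20.8.

B* ≈ 92.2, H* ≈ 15.9, C* ≈ 20.8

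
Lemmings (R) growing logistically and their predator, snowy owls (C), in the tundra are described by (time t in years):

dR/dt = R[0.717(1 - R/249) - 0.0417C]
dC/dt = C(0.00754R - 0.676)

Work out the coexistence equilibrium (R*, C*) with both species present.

From dC/dt = 0 with C > 0: 0.00754R* = 0.676, so R* = 89.7.
Substitute into dR/dt = 0: 0.717(1 - 89.7/249) = 0.0417C*.
The bracket is 0.64, giving C* = 0.459/0.0417 = 11.

R* ≈ 89.7, C* ≈ 11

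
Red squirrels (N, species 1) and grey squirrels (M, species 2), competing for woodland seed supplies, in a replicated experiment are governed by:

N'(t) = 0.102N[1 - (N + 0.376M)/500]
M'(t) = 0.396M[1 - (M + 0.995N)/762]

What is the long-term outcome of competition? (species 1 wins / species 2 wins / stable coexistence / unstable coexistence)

Compare the nullcline intercepts: K1/α12 = 500/0.376 = 1330 > K2 = 762; K2/α21 = 762/0.995 = 766 > K1 = 500.
Since both inequalities hold, each species can invade when rare, so the interior equilibrium is stable.

stable coexistence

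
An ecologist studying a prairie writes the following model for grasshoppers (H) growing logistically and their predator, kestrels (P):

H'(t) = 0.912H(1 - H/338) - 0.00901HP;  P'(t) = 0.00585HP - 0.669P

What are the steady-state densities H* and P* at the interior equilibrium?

H* ≈ 114, P* ≈ 67

From dP/dt = 0 with P > 0: 0.00585H* = 0.669, so H* = 114.
Substitute into dH/dt = 0: 0.912(1 - 114/338) = 0.00901P*.
The bracket is 0.662, giving P* = 0.603/0.00901 = 67.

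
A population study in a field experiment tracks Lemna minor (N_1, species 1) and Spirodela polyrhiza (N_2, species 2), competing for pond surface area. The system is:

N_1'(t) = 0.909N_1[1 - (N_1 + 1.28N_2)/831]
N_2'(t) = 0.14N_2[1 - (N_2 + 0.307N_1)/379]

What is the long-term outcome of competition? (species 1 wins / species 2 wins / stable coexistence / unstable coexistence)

Compare the nullcline intercepts: K1/α12 = 831/1.28 = 649 > K2 = 379; K2/α21 = 379/0.307 = 1230 > K1 = 831.
Since both inequalities hold, each species can invade when rare, so the interior equilibrium is stable.

stable coexistence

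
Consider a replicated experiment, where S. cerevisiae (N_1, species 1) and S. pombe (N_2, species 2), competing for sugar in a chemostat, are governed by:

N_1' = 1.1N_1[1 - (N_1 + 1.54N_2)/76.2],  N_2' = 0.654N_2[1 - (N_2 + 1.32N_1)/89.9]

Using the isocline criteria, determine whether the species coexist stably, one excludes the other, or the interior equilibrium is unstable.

Compare the nullcline intercepts: K1/α12 = 76.2/1.54 = 49.5 < K2 = 89.9; K2/α21 = 89.9/1.32 = 68.1 < K1 = 76.2.
Since both are reversed, neither can invade when rare; the interior point is a saddle.

unstable coexistence (outcome depends on initial conditions)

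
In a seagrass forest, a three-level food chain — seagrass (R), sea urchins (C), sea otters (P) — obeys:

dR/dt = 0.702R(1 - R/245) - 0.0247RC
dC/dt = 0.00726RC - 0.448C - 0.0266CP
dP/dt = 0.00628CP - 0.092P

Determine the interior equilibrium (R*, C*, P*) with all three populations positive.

R* ≈ 119, C* ≈ 14.6, P* ≈ 15.6

From dP/dt = 0: 0.00628C* = 0.092, so C* = 14.6.
From dR/dt = 0: 0.702(1 - R*/245) = 0.0247·14.6, giving R* = 245·(1 - 0.515) = 119.
From dC/dt = 0: 0.00726·119 - 0.448 = 0.0266P*, so P* = 0.414/0.0266 = 15.6.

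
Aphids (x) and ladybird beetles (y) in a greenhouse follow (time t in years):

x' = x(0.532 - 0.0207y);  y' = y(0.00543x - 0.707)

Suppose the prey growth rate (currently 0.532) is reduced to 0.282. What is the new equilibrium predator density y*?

y* ≈ 13.6

At the interior fixed point, setting dx/dt = 0 with x > 0 fixes y* = (prey growth rate)/(xy coefficient) — independent of the other coefficients.
With the change, y* = 0.282/0.0207 = 13.6; it falls from 25.7.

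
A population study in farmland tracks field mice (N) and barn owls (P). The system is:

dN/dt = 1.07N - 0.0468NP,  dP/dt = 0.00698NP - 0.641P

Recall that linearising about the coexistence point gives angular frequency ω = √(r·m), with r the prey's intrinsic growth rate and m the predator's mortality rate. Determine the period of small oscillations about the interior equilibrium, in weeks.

Here r = 1.07 and m = 0.641, so r·m = 0.686.
ω = √0.686 = 0.828 per week, hence T = 2π/ω ≈ 7.59 weeks.

T ≈ 7.59 weeks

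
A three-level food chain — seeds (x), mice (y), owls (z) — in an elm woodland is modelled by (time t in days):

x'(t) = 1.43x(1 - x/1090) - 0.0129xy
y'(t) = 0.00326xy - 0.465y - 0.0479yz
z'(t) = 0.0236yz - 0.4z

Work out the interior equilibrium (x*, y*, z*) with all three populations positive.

From dz/dt = 0: 0.0236y* = 0.4, so y* = 16.9.
From dx/dt = 0: 1.43(1 - x*/1090) = 0.0129·16.9, giving x* = 1090·(1 - 0.153) = 923.
From dy/dt = 0: 0.00326·923 - 0.465 = 0.0479z*, so z* = 2.55/0.0479 = 53.1.

x* ≈ 923, y* ≈ 16.9, z* ≈ 53.1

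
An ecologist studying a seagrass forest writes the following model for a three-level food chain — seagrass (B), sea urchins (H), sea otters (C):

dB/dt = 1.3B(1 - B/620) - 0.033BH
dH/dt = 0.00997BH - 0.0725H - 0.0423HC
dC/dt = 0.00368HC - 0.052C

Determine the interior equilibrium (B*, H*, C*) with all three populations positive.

B* ≈ 398, H* ≈ 14.1, C* ≈ 92

From dC/dt = 0: 0.00368H* = 0.052, so H* = 14.1.
From dB/dt = 0: 1.3(1 - B*/620) = 0.033·14.1, giving B* = 620·(1 - 0.359) = 398.
From dH/dt = 0: 0.00997·398 - 0.0725 = 0.0423C*, so C* = 3.89/0.0423 = 92.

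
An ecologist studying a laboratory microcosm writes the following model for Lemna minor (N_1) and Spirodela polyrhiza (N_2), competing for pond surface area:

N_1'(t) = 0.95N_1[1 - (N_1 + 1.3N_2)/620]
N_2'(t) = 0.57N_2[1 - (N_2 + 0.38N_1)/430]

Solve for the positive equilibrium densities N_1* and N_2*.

Setting both brackets to zero gives the nullclines N_1 + 1.3N_2 = 620 and 0.38N_1 + N_2 = 430.
Substituting N_2 = 430 - 0.38N_1 into the first: N_1(1 - 1.3·0.38) = 620 - 1.3·430.
So N_1* = 61/0.506 = 121, and then N_2* = 430 - 0.38·121 = 384.

N_1* ≈ 121, N_2* ≈ 384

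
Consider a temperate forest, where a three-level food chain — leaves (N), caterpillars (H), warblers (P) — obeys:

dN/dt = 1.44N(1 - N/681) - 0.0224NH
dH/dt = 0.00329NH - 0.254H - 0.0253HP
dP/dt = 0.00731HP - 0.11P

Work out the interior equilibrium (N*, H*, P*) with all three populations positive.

N* ≈ 522, H* ≈ 15, P* ≈ 57.8

From dP/dt = 0: 0.00731H* = 0.11, so H* = 15.
From dN/dt = 0: 1.44(1 - N*/681) = 0.0224·15, giving N* = 681·(1 - 0.234) = 522.
From dH/dt = 0: 0.00329·522 - 0.254 = 0.0253P*, so P* = 1.46/0.0253 = 57.8.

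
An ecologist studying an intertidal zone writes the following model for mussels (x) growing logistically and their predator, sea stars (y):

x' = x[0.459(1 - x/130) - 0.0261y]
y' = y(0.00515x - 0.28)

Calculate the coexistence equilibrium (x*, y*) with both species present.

From dy/dt = 0 with y > 0: 0.00515x* = 0.28, so x* = 54.4.
Substitute into dx/dt = 0: 0.459(1 - 54.4/130) = 0.0261y*.
The bracket is 0.582, giving y* = 0.267/0.0261 = 10.2.

x* ≈ 54.4, y* ≈ 10.2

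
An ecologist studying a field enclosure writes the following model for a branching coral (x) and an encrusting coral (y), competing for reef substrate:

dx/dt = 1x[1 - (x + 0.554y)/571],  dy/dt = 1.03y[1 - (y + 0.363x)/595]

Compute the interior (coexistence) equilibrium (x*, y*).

x* ≈ 302, y* ≈ 485

Setting both brackets to zero gives the nullclines x + 0.554y = 571 and 0.363x + y = 595.
Substituting y = 595 - 0.363x into the first: x(1 - 0.554·0.363) = 571 - 0.554·595.
So x* = 241/0.799 = 302, and then y* = 595 - 0.363·302 = 485.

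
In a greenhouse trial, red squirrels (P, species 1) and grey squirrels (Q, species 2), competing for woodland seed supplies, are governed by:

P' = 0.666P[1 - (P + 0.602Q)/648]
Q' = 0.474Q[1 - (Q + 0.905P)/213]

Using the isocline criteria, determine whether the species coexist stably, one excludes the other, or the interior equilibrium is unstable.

species 1 excludes species 2

Compare the nullcline intercepts: K1/α12 = 648/0.602 = 1080 > K2 = 213; K2/α21 = 213/0.905 = 235 < K1 = 648.
Since the inequalities point opposite ways, species 1 can invade but species 2 cannot.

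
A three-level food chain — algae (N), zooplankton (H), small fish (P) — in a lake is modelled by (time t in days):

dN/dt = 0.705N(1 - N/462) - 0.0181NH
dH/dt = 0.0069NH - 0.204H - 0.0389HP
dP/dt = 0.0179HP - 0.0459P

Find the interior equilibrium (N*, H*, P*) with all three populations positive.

N* ≈ 432, H* ≈ 2.56, P* ≈ 71.3

From dP/dt = 0: 0.0179H* = 0.0459, so H* = 2.56.
From dN/dt = 0: 0.705(1 - N*/462) = 0.0181·2.56, giving N* = 462·(1 - 0.0658) = 432.
From dH/dt = 0: 0.0069·432 - 0.204 = 0.0389P*, so P* = 2.77/0.0389 = 71.3.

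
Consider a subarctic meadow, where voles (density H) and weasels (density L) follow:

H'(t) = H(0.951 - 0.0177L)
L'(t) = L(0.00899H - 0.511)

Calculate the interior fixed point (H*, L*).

H* ≈ 56.8, L* ≈ 53.7

Set dL/dt = 0 with L > 0: 0.00899H - 0.511 = 0, so H* = 0.511/0.00899 = 56.8.
Set dH/dt = 0 with H > 0: 0.951 - 0.0177L = 0, so L* = 0.951/0.0177 = 53.7.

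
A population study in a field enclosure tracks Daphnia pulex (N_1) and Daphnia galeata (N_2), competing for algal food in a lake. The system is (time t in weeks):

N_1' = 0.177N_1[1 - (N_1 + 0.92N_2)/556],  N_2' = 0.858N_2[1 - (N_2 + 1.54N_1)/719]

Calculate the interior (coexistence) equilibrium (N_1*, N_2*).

Setting both brackets to zero gives the nullclines N_1 + 0.92N_2 = 556 and 1.54N_1 + N_2 = 719.
Substituting N_2 = 719 - 1.54N_1 into the first: N_1(1 - 0.92·1.54) = 556 - 0.92·719.
So N_1* = -105/-0.417 = 253, and then N_2* = 719 - 1.54·253 = 329.

N_1* ≈ 253, N_2* ≈ 329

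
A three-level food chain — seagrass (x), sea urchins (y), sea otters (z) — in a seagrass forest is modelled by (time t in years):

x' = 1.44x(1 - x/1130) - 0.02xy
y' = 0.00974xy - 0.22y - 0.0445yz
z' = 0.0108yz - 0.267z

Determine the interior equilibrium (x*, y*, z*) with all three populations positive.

From dz/dt = 0: 0.0108y* = 0.267, so y* = 24.7.
From dx/dt = 0: 1.44(1 - x*/1130) = 0.02·24.7, giving x* = 1130·(1 - 0.343) = 742.
From dy/dt = 0: 0.00974·742 - 0.22 = 0.0445z*, so z* = 7.01/0.0445 = 157.

x* ≈ 742, y* ≈ 24.7, z* ≈ 157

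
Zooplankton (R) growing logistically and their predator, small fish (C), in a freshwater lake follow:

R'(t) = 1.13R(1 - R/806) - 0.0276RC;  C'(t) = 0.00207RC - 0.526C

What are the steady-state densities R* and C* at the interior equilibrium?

R* ≈ 254, C* ≈ 28

From dC/dt = 0 with C > 0: 0.00207R* = 0.526, so R* = 254.
Substitute into dR/dt = 0: 1.13(1 - 254/806) = 0.0276C*.
The bracket is 0.685, giving C* = 0.774/0.0276 = 28.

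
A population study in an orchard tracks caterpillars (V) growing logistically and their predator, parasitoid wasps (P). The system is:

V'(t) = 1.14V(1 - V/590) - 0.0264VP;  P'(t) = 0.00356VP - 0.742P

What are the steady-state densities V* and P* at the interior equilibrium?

From dP/dt = 0 with P > 0: 0.00356V* = 0.742, so V* = 208.
Substitute into dV/dt = 0: 1.14(1 - 208/590) = 0.0264P*.
The bracket is 0.647, giving P* = 0.737/0.0264 = 27.9.

V* ≈ 208, P* ≈ 27.9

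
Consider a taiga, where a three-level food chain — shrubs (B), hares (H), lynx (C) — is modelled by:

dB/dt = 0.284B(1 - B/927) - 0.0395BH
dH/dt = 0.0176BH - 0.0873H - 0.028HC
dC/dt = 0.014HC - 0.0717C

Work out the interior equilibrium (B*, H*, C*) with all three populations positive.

From dC/dt = 0: 0.014H* = 0.0717, so H* = 5.12.
From dB/dt = 0: 0.284(1 - B*/927) = 0.0395·5.12, giving B* = 927·(1 - 0.712) = 267.
From dH/dt = 0: 0.0176·267 - 0.0873 = 0.028C*, so C* = 4.61/0.028 = 165.

B* ≈ 267, H* ≈ 5.12, C* ≈ 165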